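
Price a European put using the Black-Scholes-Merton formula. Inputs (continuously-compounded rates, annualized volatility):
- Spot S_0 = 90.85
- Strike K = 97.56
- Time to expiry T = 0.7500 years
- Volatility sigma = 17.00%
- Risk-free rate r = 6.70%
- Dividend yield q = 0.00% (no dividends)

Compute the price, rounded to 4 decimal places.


Answer: Price = 6.4068

Derivation:
d1 = (ln(S/K) + (r - q + 0.5*sigma^2) * T) / (sigma * sqrt(T)) = -0.06908015
d2 = d1 - sigma * sqrt(T) = -0.21630447
exp(-rT) = 0.95099165; exp(-qT) = 1.00000000
P = K * exp(-rT) * N(-d2) - S_0 * exp(-qT) * N(-d1)
N(-d1) = 0.52753709; N(-d2) = 0.58562479
P = 97.5600 * 0.95099165 * 0.58562479 - 90.8500 * 1.00000000 * 0.52753709 = 6.4068


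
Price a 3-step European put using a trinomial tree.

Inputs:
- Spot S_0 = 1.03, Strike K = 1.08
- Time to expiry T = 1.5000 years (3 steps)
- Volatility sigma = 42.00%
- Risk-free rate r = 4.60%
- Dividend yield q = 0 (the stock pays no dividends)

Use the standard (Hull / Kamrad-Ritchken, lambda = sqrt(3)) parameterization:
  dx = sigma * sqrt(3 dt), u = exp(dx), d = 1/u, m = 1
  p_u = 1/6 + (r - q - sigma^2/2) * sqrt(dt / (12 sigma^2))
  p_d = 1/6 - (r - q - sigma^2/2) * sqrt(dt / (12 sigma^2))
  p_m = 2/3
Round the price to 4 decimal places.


Answer: Price = V(0,0) = 0.1855

Derivation:
dt = T/N = 0.500000; dx = sigma*sqrt(3*dt) = 0.514393
u = exp(dx) = 1.672623; d = 1/u = 0.597863
p_u = 0.146157, p_m = 0.666667, p_d = 0.187176
Discount per step: exp(-r*dt) = 0.977262
Stock lattice S(k, j) with j the centered position index:
  k=0: S(0,+0) = 1.0300
  k=1: S(1,-1) = 0.6158; S(1,+0) = 1.0300; S(1,+1) = 1.7228
  k=2: S(2,-2) = 0.3682; S(2,-1) = 0.6158; S(2,+0) = 1.0300; S(2,+1) = 1.7228; S(2,+2) = 2.8816
  k=3: S(3,-3) = 0.2201; S(3,-2) = 0.3682; S(3,-1) = 0.6158; S(3,+0) = 1.0300; S(3,+1) = 1.7228; S(3,+2) = 2.8816; S(3,+3) = 4.8198
Terminal payoffs V(N, j) = max(K - S_T, 0):
  V(3,-3) = 0.859888; V(3,-2) = 0.711836; V(3,-1) = 0.464201; V(3,+0) = 0.050000; V(3,+1) = 0.000000; V(3,+2) = 0.000000; V(3,+3) = 0.000000
Backward induction: V(k, j) = exp(-r*dt) * [p_u * V(k+1, j+1) + p_m * V(k+1, j) + p_d * V(k+1, j-1)]
  V(2,-2) = exp(-r*dt) * [p_u*0.464201 + p_m*0.711836 + p_d*0.859888] = 0.687362
  V(2,-1) = exp(-r*dt) * [p_u*0.050000 + p_m*0.464201 + p_d*0.711836] = 0.439782
  V(2,+0) = exp(-r*dt) * [p_u*0.000000 + p_m*0.050000 + p_d*0.464201] = 0.117487
  V(2,+1) = exp(-r*dt) * [p_u*0.000000 + p_m*0.000000 + p_d*0.050000] = 0.009146
  V(2,+2) = exp(-r*dt) * [p_u*0.000000 + p_m*0.000000 + p_d*0.000000] = 0.000000
  V(1,-1) = exp(-r*dt) * [p_u*0.117487 + p_m*0.439782 + p_d*0.687362] = 0.429035
  V(1,+0) = exp(-r*dt) * [p_u*0.009146 + p_m*0.117487 + p_d*0.439782] = 0.158295
  V(1,+1) = exp(-r*dt) * [p_u*0.000000 + p_m*0.009146 + p_d*0.117487] = 0.027450
  V(0,+0) = exp(-r*dt) * [p_u*0.027450 + p_m*0.158295 + p_d*0.429035] = 0.185531


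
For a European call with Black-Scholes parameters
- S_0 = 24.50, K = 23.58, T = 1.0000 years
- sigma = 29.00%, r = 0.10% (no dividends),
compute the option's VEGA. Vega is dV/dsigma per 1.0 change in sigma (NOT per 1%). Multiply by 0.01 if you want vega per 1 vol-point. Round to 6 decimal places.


d1 = 0.2804283532; d2 = -0.0095716468
phi(d1) = 0.3835602504; exp(-qT) = 1.0000000000; exp(-rT) = 0.9990004998
Vega = S * exp(-qT) * phi(d1) * sqrt(T) = 24.5000 * 1.0000000000 * 0.3835602504 * 1.0000000000 = 9.397226

Answer: Vega = 9.397226


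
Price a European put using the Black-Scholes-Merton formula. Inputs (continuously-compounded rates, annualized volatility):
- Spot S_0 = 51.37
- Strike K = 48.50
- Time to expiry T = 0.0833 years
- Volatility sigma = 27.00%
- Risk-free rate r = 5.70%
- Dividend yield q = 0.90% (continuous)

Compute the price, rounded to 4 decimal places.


d1 = (ln(S/K) + (r - q + 0.5*sigma^2) * T) / (sigma * sqrt(T)) = 0.82802473
d2 = d1 - sigma * sqrt(T) = 0.75009803
exp(-rT) = 0.99526315; exp(-qT) = 0.99925058
P = K * exp(-rT) * N(-d2) - S_0 * exp(-qT) * N(-d1)
N(-d1) = 0.20382825; N(-d2) = 0.22659783
P = 48.5000 * 0.99526315 * 0.22659783 - 51.3700 * 0.99925058 * 0.20382825 = 0.4751

Answer: Price = 0.4751


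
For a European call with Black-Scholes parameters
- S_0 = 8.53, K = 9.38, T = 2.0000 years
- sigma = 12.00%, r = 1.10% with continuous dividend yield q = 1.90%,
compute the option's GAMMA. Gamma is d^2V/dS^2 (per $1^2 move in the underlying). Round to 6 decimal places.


Answer: Gamma = 0.225641

Derivation:
d1 = -0.5691643992; d2 = -0.7388700267
phi(d1) = 0.3392857556; exp(-qT) = 0.9627129409; exp(-rT) = 0.9782402351
Gamma = exp(-qT) * phi(d1) / (S * sigma * sqrt(T)) = 0.9627129409 * 0.3392857556 / (8.5300 * 0.1200 * 1.4142135624) = 0.225641


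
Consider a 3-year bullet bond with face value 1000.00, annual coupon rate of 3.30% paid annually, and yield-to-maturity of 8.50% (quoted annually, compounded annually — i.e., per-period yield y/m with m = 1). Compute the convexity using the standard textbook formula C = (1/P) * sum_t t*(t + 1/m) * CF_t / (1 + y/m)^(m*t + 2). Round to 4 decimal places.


Coupon per period c = face * coupon_rate / m = 33.000000
Periods per year m = 1; per-period yield y/m = 0.085000
Number of cashflows N = 3
Cashflows (t years, CF_t, discount factor 1/(1+y/m)^(m*t), PV):
  t = 1.0000: CF_t = 33.000000, DF = 0.921659, PV = 30.414747
  t = 2.0000: CF_t = 33.000000, DF = 0.849455, PV = 28.032024
  t = 3.0000: CF_t = 1033.000000, DF = 0.782908, PV = 808.744066
Price P = sum_t PV_t = 867.190837
Convexity numerator sum_t t*(t + 1/m) * CF_t / (1+y/m)^(m*t + 2):
  t = 1.0000: term = 51.671934
  t = 2.0000: term = 142.871708
  t = 3.0000: term = 8243.903067
Convexity = (1/P) * sum = 8438.446710 / 867.190837 = 9.730784

Answer: Convexity = 9.7308


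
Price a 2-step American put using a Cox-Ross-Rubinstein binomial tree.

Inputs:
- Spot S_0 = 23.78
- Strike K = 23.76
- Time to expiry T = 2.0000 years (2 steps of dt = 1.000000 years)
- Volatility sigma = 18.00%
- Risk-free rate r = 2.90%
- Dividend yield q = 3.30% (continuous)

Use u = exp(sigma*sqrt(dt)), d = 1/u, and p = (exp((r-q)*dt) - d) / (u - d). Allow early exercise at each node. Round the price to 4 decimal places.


Answer: Price = V(0,0) = 2.1046

Derivation:
dt = T/N = 1.000000
u = exp(sigma*sqrt(dt)) = 1.197217; d = 1/u = 0.835270
p = (exp((r-q)*dt) - d) / (u - d) = 0.444092
Discount per step: exp(-r*dt) = 0.971416
Stock lattice S(k, i) with i counting down-moves:
  k=0: S(0,0) = 23.7800
  k=1: S(1,0) = 28.4698; S(1,1) = 19.8627
  k=2: S(2,0) = 34.0846; S(2,1) = 23.7800; S(2,2) = 16.5907
Terminal payoffs V(N, i) = max(K - S_T, 0):
  V(2,0) = 0.000000; V(2,1) = 0.000000; V(2,2) = 7.169257
Backward induction: V(k, i) = exp(-r*dt) * [p * V(k+1, i) + (1-p) * V(k+1, i+1)]; then take max(V_cont, immediate exercise) for American.
  V(1,0) = exp(-r*dt) * [p*0.000000 + (1-p)*0.000000] = 0.000000; exercise = 0.000000; V(1,0) = max -> 0.000000
  V(1,1) = exp(-r*dt) * [p*0.000000 + (1-p)*7.169257] = 3.871530; exercise = 3.897274; V(1,1) = max -> 3.897274
  V(0,0) = exp(-r*dt) * [p*0.000000 + (1-p)*3.897274] = 2.104600; exercise = 0.000000; V(0,0) = max -> 2.104600


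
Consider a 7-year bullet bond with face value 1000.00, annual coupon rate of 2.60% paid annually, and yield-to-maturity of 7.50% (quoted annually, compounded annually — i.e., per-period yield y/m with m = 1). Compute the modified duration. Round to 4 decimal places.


Answer: Modified duration = 5.9428

Derivation:
Coupon per period c = face * coupon_rate / m = 26.000000
Periods per year m = 1; per-period yield y/m = 0.075000
Number of cashflows N = 7
Cashflows (t years, CF_t, discount factor 1/(1+y/m)^(m*t), PV):
  t = 1.0000: CF_t = 26.000000, DF = 0.930233, PV = 24.186047
  t = 2.0000: CF_t = 26.000000, DF = 0.865333, PV = 22.498648
  t = 3.0000: CF_t = 26.000000, DF = 0.804961, PV = 20.928975
  t = 4.0000: CF_t = 26.000000, DF = 0.748801, PV = 19.468814
  t = 5.0000: CF_t = 26.000000, DF = 0.696559, PV = 18.110524
  t = 6.0000: CF_t = 26.000000, DF = 0.647962, PV = 16.846999
  t = 7.0000: CF_t = 1026.000000, DF = 0.602755, PV = 618.426528
Price P = sum_t PV_t = 740.466535
First compute Macaulay numerator sum_t t * PV_t:
  t * PV_t at t = 1.0000: 24.186047
  t * PV_t at t = 2.0000: 44.997296
  t * PV_t at t = 3.0000: 62.786924
  t * PV_t at t = 4.0000: 77.875255
  t * PV_t at t = 5.0000: 90.552622
  t * PV_t at t = 6.0000: 101.081997
  t * PV_t at t = 7.0000: 4328.985698
Macaulay duration D = 4730.465839 / 740.466535 = 6.388494
Modified duration = D / (1 + y/m) = 6.388494 / (1 + 0.075000) = 5.942785


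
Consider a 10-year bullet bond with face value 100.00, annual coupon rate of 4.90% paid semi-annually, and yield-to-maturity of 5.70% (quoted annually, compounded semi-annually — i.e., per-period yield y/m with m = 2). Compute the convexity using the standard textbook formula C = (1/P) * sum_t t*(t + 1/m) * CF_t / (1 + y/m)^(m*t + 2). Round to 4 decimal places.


Answer: Convexity = 72.6650

Derivation:
Coupon per period c = face * coupon_rate / m = 2.450000
Periods per year m = 2; per-period yield y/m = 0.028500
Number of cashflows N = 20
Cashflows (t years, CF_t, discount factor 1/(1+y/m)^(m*t), PV):
  t = 0.5000: CF_t = 2.450000, DF = 0.972290, PV = 2.382110
  t = 1.0000: CF_t = 2.450000, DF = 0.945347, PV = 2.316101
  t = 1.5000: CF_t = 2.450000, DF = 0.919152, PV = 2.251921
  t = 2.0000: CF_t = 2.450000, DF = 0.893682, PV = 2.189520
  t = 2.5000: CF_t = 2.450000, DF = 0.868917, PV = 2.128848
  t = 3.0000: CF_t = 2.450000, DF = 0.844840, PV = 2.069857
  t = 3.5000: CF_t = 2.450000, DF = 0.821429, PV = 2.012501
  t = 4.0000: CF_t = 2.450000, DF = 0.798667, PV = 1.956734
  t = 4.5000: CF_t = 2.450000, DF = 0.776536, PV = 1.902512
  t = 5.0000: CF_t = 2.450000, DF = 0.755018, PV = 1.849793
  t = 5.5000: CF_t = 2.450000, DF = 0.734096, PV = 1.798535
  t = 6.0000: CF_t = 2.450000, DF = 0.713754, PV = 1.748697
  t = 6.5000: CF_t = 2.450000, DF = 0.693976, PV = 1.700240
  t = 7.0000: CF_t = 2.450000, DF = 0.674745, PV = 1.653126
  t = 7.5000: CF_t = 2.450000, DF = 0.656048, PV = 1.607317
  t = 8.0000: CF_t = 2.450000, DF = 0.637869, PV = 1.562778
  t = 8.5000: CF_t = 2.450000, DF = 0.620193, PV = 1.519473
  t = 9.0000: CF_t = 2.450000, DF = 0.603007, PV = 1.477368
  t = 9.5000: CF_t = 2.450000, DF = 0.586298, PV = 1.436430
  t = 10.0000: CF_t = 102.450000, DF = 0.570051, PV = 58.401774
Price P = sum_t PV_t = 93.965635
Convexity numerator sum_t t*(t + 1/m) * CF_t / (1+y/m)^(m*t + 2):
  t = 0.5000: term = 1.125961
  t = 1.0000: term = 3.284280
  t = 1.5000: term = 6.386543
  t = 2.0000: term = 10.349284
  t = 2.5000: term = 15.093754
  t = 3.0000: term = 20.545703
  t = 3.5000: term = 26.635169
  t = 4.0000: term = 33.296273
  t = 4.5000: term = 40.467031
  t = 5.0000: term = 48.089164
  t = 5.5000: term = 56.107921
  t = 6.0000: term = 64.471912
  t = 6.5000: term = 73.132941
  t = 7.0000: term = 82.045856
  t = 7.5000: term = 91.168394
  t = 8.0000: term = 100.461040
  t = 8.5000: term = 109.886893
  t = 9.0000: term = 119.411534
  t = 9.5000: term = 129.002900
  t = 10.0000: term = 5797.046035
Convexity = (1/P) * sum = 6828.008588 / 93.965635 = 72.664955


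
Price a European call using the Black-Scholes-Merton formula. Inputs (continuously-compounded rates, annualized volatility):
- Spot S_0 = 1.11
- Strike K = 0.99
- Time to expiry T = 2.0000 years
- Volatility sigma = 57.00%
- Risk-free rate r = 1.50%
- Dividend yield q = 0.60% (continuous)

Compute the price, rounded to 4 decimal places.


d1 = (ln(S/K) + (r - q + 0.5*sigma^2) * T) / (sigma * sqrt(T)) = 0.56731097
d2 = d1 - sigma * sqrt(T) = -0.23879076
exp(-rT) = 0.97044553; exp(-qT) = 0.98807171
C = S_0 * exp(-qT) * N(d1) - K * exp(-rT) * N(d2)
N(d1) = 0.71474854; N(d2) = 0.40563392
C = 1.1100 * 0.98807171 * 0.71474854 - 0.9900 * 0.97044553 * 0.40563392 = 0.3942

Answer: Price = 0.3942


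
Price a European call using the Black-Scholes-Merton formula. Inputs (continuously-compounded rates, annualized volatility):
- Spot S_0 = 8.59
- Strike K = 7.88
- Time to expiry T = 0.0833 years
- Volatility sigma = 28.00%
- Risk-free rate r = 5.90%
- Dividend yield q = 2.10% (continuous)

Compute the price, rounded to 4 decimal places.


Answer: Price = 0.7785

Derivation:
d1 = (ln(S/K) + (r - q + 0.5*sigma^2) * T) / (sigma * sqrt(T)) = 1.14711421
d2 = d1 - sigma * sqrt(T) = 1.06630134
exp(-rT) = 0.99509736; exp(-qT) = 0.99825223
C = S_0 * exp(-qT) * N(d1) - K * exp(-rT) * N(d2)
N(d1) = 0.87433279; N(d2) = 0.85685628
C = 8.5900 * 0.99825223 * 0.87433279 - 7.8800 * 0.99509736 * 0.85685628 = 0.7785


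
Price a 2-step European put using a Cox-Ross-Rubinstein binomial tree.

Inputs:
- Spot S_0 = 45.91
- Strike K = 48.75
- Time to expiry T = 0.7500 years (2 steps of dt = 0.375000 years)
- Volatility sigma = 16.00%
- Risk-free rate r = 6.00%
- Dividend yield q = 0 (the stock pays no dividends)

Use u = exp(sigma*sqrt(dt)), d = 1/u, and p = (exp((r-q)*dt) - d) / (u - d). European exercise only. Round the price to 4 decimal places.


Answer: Price = V(0,0) = 3.0688

Derivation:
dt = T/N = 0.375000
u = exp(sigma*sqrt(dt)) = 1.102940; d = 1/u = 0.906667
p = (exp((r-q)*dt) - d) / (u - d) = 0.591460
Discount per step: exp(-r*dt) = 0.977751
Stock lattice S(k, i) with i counting down-moves:
  k=0: S(0,0) = 45.9100
  k=1: S(1,0) = 50.6360; S(1,1) = 41.6251
  k=2: S(2,0) = 55.8485; S(2,1) = 45.9100; S(2,2) = 37.7401
Terminal payoffs V(N, i) = max(K - S_T, 0):
  V(2,0) = 0.000000; V(2,1) = 2.840000; V(2,2) = 11.009878
Backward induction: V(k, i) = exp(-r*dt) * [p * V(k+1, i) + (1-p) * V(k+1, i+1)].
  V(1,0) = exp(-r*dt) * [p*0.000000 + (1-p)*2.840000] = 1.134438
  V(1,1) = exp(-r*dt) * [p*2.840000 + (1-p)*11.009878] = 6.040272
  V(0,0) = exp(-r*dt) * [p*1.134438 + (1-p)*6.040272] = 3.068834


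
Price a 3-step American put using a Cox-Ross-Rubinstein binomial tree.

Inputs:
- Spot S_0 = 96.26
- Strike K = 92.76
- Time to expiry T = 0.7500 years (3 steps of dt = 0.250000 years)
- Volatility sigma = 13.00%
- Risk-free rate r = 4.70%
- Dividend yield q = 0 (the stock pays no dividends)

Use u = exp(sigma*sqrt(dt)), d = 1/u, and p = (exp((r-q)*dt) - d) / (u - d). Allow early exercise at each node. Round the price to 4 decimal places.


dt = T/N = 0.250000
u = exp(sigma*sqrt(dt)) = 1.067159; d = 1/u = 0.937067
p = (exp((r-q)*dt) - d) / (u - d) = 0.574609
Discount per step: exp(-r*dt) = 0.988319
Stock lattice S(k, i) with i counting down-moves:
  k=0: S(0,0) = 96.2600
  k=1: S(1,0) = 102.7247; S(1,1) = 90.2021
  k=2: S(2,0) = 109.6236; S(2,1) = 96.2600; S(2,2) = 84.5255
  k=3: S(3,0) = 116.9858; S(3,1) = 102.7247; S(3,2) = 90.2021; S(3,3) = 79.2061
Terminal payoffs V(N, i) = max(K - S_T, 0):
  V(3,0) = 0.000000; V(3,1) = 0.000000; V(3,2) = 2.557886; V(3,3) = 13.553936
Backward induction: V(k, i) = exp(-r*dt) * [p * V(k+1, i) + (1-p) * V(k+1, i+1)]; then take max(V_cont, immediate exercise) for American.
  V(2,0) = exp(-r*dt) * [p*0.000000 + (1-p)*0.000000] = 0.000000; exercise = 0.000000; V(2,0) = max -> 0.000000
  V(2,1) = exp(-r*dt) * [p*0.000000 + (1-p)*2.557886] = 1.075390; exercise = 0.000000; V(2,1) = max -> 1.075390
  V(2,2) = exp(-r*dt) * [p*2.557886 + (1-p)*13.553936] = 7.150982; exercise = 8.234534; V(2,2) = max -> 8.234534
  V(1,0) = exp(-r*dt) * [p*0.000000 + (1-p)*1.075390] = 0.452117; exercise = 0.000000; V(1,0) = max -> 0.452117
  V(1,1) = exp(-r*dt) * [p*1.075390 + (1-p)*8.234534] = 4.072686; exercise = 2.557886; V(1,1) = max -> 4.072686
  V(0,0) = exp(-r*dt) * [p*0.452117 + (1-p)*4.072686] = 1.969001; exercise = 0.000000; V(0,0) = max -> 1.969001

Answer: Price = V(0,0) = 1.9690


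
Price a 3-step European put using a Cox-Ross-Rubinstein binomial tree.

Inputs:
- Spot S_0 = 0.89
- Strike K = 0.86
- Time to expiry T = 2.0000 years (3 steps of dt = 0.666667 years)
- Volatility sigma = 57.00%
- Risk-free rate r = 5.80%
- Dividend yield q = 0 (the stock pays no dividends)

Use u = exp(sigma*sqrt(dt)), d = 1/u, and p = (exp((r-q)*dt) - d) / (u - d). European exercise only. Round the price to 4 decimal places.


Answer: Price = V(0,0) = 0.2203

Derivation:
dt = T/N = 0.666667
u = exp(sigma*sqrt(dt)) = 1.592656; d = 1/u = 0.627882
p = (exp((r-q)*dt) - d) / (u - d) = 0.426568
Discount per step: exp(-r*dt) = 0.962071
Stock lattice S(k, i) with i counting down-moves:
  k=0: S(0,0) = 0.8900
  k=1: S(1,0) = 1.4175; S(1,1) = 0.5588
  k=2: S(2,0) = 2.2575; S(2,1) = 0.8900; S(2,2) = 0.3509
  k=3: S(3,0) = 3.5955; S(3,1) = 1.4175; S(3,2) = 0.5588; S(3,3) = 0.2203
Terminal payoffs V(N, i) = max(K - S_T, 0):
  V(3,0) = 0.000000; V(3,1) = 0.000000; V(3,2) = 0.301185; V(3,3) = 0.639695
Backward induction: V(k, i) = exp(-r*dt) * [p * V(k+1, i) + (1-p) * V(k+1, i+1)].
  V(2,0) = exp(-r*dt) * [p*0.000000 + (1-p)*0.000000] = 0.000000
  V(2,1) = exp(-r*dt) * [p*0.000000 + (1-p)*0.301185] = 0.166158
  V(2,2) = exp(-r*dt) * [p*0.301185 + (1-p)*0.639695] = 0.476512
  V(1,0) = exp(-r*dt) * [p*0.000000 + (1-p)*0.166158] = 0.091667
  V(1,1) = exp(-r*dt) * [p*0.166158 + (1-p)*0.476512] = 0.331073
  V(0,0) = exp(-r*dt) * [p*0.091667 + (1-p)*0.331073] = 0.220266


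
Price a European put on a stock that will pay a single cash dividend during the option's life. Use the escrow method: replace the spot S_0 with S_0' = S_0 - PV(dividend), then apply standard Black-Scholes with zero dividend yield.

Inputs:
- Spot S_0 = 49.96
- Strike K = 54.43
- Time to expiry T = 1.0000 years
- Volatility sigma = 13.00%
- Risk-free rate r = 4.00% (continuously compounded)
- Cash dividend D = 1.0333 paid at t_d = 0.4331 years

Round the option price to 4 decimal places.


PV(D) = D * exp(-r * t_d) = 1.0333 * 0.98282520 = 1.01555328
S_0' = S_0 - PV(D) = 49.9600 - 1.01555328 = 48.94444672
d1 = (ln(S_0'/K) + (r + sigma^2/2)*T) / (sigma*sqrt(T)) = -0.44445814
d2 = d1 - sigma*sqrt(T) = -0.57445814
exp(-rT) = 0.96078944
N(-d1) = 0.67164431; N(-d2) = 0.71717109
P = K * exp(-rT) * N(-d2) - S_0' * N(-d1) = 54.4300 * 0.96078944 * 0.71717109 - 48.94444672 * 0.67164431 = 4.6318

Answer: Price = 4.6318


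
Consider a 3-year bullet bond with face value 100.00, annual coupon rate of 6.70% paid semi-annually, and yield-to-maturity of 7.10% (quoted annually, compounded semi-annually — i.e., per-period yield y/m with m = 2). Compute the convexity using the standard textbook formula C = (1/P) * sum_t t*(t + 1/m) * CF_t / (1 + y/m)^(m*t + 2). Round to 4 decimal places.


Answer: Convexity = 8.7784

Derivation:
Coupon per period c = face * coupon_rate / m = 3.350000
Periods per year m = 2; per-period yield y/m = 0.035500
Number of cashflows N = 6
Cashflows (t years, CF_t, discount factor 1/(1+y/m)^(m*t), PV):
  t = 0.5000: CF_t = 3.350000, DF = 0.965717, PV = 3.235152
  t = 1.0000: CF_t = 3.350000, DF = 0.932609, PV = 3.124242
  t = 1.5000: CF_t = 3.350000, DF = 0.900637, PV = 3.017133
  t = 2.0000: CF_t = 3.350000, DF = 0.869760, PV = 2.913697
  t = 2.5000: CF_t = 3.350000, DF = 0.839942, PV = 2.813807
  t = 3.0000: CF_t = 103.350000, DF = 0.811147, PV = 83.832007
Price P = sum_t PV_t = 98.936037
Convexity numerator sum_t t*(t + 1/m) * CF_t / (1+y/m)^(m*t + 2):
  t = 0.5000: term = 1.508567
  t = 1.0000: term = 4.370546
  t = 1.5000: term = 8.441421
  t = 2.0000: term = 13.586706
  t = 2.5000: term = 19.681371
  t = 3.0000: term = 820.916442
Convexity = (1/P) * sum = 868.505052 / 98.936037 = 8.778450


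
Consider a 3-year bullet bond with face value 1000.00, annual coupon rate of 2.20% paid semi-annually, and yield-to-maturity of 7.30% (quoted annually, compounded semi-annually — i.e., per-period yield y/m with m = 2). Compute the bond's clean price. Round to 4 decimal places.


Coupon per period c = face * coupon_rate / m = 11.000000
Periods per year m = 2; per-period yield y/m = 0.036500
Number of cashflows N = 6
Cashflows (t years, CF_t, discount factor 1/(1+y/m)^(m*t), PV):
  t = 0.5000: CF_t = 11.000000, DF = 0.964785, PV = 10.612639
  t = 1.0000: CF_t = 11.000000, DF = 0.930811, PV = 10.238918
  t = 1.5000: CF_t = 11.000000, DF = 0.898033, PV = 9.878358
  t = 2.0000: CF_t = 11.000000, DF = 0.866409, PV = 9.530495
  t = 2.5000: CF_t = 11.000000, DF = 0.835898, PV = 9.194882
  t = 3.0000: CF_t = 1011.000000, DF = 0.806462, PV = 815.333557
Price P = sum_t PV_t = 864.788849

Answer: Price = 864.7888


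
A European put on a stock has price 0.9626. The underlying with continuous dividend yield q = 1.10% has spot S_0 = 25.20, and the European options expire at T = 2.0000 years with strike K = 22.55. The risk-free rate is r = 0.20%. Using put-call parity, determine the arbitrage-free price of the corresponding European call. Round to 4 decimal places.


Answer: Call price = 3.1543

Derivation:
Put-call parity: C - P = S_0 * exp(-qT) - K * exp(-rT).
S_0 * exp(-qT) = 25.2000 * 0.97824024 = 24.65165392
K * exp(-rT) = 22.5500 * 0.99600799 = 22.45998016
C = P + S*exp(-qT) - K*exp(-rT)
C = 0.9626 + 24.65165392 - 22.45998016 = 3.1543


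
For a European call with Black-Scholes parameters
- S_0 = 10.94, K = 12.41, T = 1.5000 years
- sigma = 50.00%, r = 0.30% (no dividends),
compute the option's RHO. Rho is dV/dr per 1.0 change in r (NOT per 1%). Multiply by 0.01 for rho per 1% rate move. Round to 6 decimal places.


d1 = 0.1076521312; d2 = -0.5047203045
phi(d1) = 0.3966372976; exp(-qT) = 1.0000000000; exp(-rT) = 0.9955101098
N(d2) = 0.3068776489
Rho = K*T*exp(-rT)*N(d2) = 12.4100 * 1.5000 * 0.9955101098 * 0.3068776489 = 5.686879

Answer: Rho = 5.686879


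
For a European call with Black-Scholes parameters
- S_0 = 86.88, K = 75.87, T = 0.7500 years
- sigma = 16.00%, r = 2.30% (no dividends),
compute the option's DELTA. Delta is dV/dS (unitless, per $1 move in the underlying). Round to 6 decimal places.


d1 = 1.1717071616; d2 = 1.0331430970
phi(d1) = 0.2008117515; exp(-qT) = 1.0000000000; exp(-rT) = 0.9828979294
N(d1) = 0.8793426766
Delta = exp(-qT) * N(d1) = 1.0000000000 * 0.8793426766 = 0.879343

Answer: Delta = 0.879343


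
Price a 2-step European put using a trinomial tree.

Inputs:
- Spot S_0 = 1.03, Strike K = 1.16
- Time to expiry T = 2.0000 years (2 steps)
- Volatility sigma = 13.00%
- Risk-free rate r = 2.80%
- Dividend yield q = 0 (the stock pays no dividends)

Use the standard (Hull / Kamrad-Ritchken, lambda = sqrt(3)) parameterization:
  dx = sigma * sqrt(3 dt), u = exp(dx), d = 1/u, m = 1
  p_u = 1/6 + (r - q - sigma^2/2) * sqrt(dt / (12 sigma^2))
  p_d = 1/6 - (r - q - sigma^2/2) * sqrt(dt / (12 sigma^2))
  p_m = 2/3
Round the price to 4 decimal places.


Answer: Price = V(0,0) = 0.1207

Derivation:
dt = T/N = 1.000000; dx = sigma*sqrt(3*dt) = 0.225167
u = exp(dx) = 1.252531; d = 1/u = 0.798383
p_u = 0.210079, p_m = 0.666667, p_d = 0.123254
Discount per step: exp(-r*dt) = 0.972388
Stock lattice S(k, j) with j the centered position index:
  k=0: S(0,+0) = 1.0300
  k=1: S(1,-1) = 0.8223; S(1,+0) = 1.0300; S(1,+1) = 1.2901
  k=2: S(2,-2) = 0.6565; S(2,-1) = 0.8223; S(2,+0) = 1.0300; S(2,+1) = 1.2901; S(2,+2) = 1.6159
Terminal payoffs V(N, j) = max(K - S_T, 0):
  V(2,-2) = 0.503462; V(2,-1) = 0.337665; V(2,+0) = 0.130000; V(2,+1) = 0.000000; V(2,+2) = 0.000000
Backward induction: V(k, j) = exp(-r*dt) * [p_u * V(k+1, j+1) + p_m * V(k+1, j) + p_d * V(k+1, j-1)]
  V(1,-1) = exp(-r*dt) * [p_u*0.130000 + p_m*0.337665 + p_d*0.503462] = 0.305791
  V(1,+0) = exp(-r*dt) * [p_u*0.000000 + p_m*0.130000 + p_d*0.337665] = 0.124743
  V(1,+1) = exp(-r*dt) * [p_u*0.000000 + p_m*0.000000 + p_d*0.130000] = 0.015581
  V(0,+0) = exp(-r*dt) * [p_u*0.015581 + p_m*0.124743 + p_d*0.305791] = 0.120698


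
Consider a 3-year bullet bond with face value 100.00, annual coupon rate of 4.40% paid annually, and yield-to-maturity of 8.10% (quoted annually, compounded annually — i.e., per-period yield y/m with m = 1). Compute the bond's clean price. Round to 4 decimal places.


Coupon per period c = face * coupon_rate / m = 4.400000
Periods per year m = 1; per-period yield y/m = 0.081000
Number of cashflows N = 3
Cashflows (t years, CF_t, discount factor 1/(1+y/m)^(m*t), PV):
  t = 1.0000: CF_t = 4.400000, DF = 0.925069, PV = 4.070305
  t = 2.0000: CF_t = 4.400000, DF = 0.855753, PV = 3.765315
  t = 3.0000: CF_t = 104.400000, DF = 0.791631, PV = 82.646300
Price P = sum_t PV_t = 90.481920

Answer: Price = 90.4819


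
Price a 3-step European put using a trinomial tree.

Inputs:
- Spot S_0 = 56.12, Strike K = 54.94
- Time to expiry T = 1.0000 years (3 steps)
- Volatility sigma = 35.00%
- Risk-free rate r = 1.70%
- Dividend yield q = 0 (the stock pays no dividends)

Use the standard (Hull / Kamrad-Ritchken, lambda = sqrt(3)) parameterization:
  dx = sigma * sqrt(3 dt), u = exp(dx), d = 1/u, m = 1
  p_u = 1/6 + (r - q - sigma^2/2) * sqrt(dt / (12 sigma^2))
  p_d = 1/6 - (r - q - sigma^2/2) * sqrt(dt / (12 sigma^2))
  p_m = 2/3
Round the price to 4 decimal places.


Answer: Price = V(0,0) = 6.1269

Derivation:
dt = T/N = 0.333333; dx = sigma*sqrt(3*dt) = 0.350000
u = exp(dx) = 1.419068; d = 1/u = 0.704688
p_u = 0.145595, p_m = 0.666667, p_d = 0.187738
Discount per step: exp(-r*dt) = 0.994349
Stock lattice S(k, j) with j the centered position index:
  k=0: S(0,+0) = 56.1200
  k=1: S(1,-1) = 39.5471; S(1,+0) = 56.1200; S(1,+1) = 79.6381
  k=2: S(2,-2) = 27.8684; S(2,-1) = 39.5471; S(2,+0) = 56.1200; S(2,+1) = 79.6381; S(2,+2) = 113.0118
  k=3: S(3,-3) = 19.6385; S(3,-2) = 27.8684; S(3,-1) = 39.5471; S(3,+0) = 56.1200; S(3,+1) = 79.6381; S(3,+2) = 113.0118; S(3,+3) = 160.3714
Terminal payoffs V(N, j) = max(K - S_T, 0):
  V(3,-3) = 35.301494; V(3,-2) = 27.071633; V(3,-1) = 15.392904; V(3,+0) = 0.000000; V(3,+1) = 0.000000; V(3,+2) = 0.000000; V(3,+3) = 0.000000
Backward induction: V(k, j) = exp(-r*dt) * [p_u * V(k+1, j+1) + p_m * V(k+1, j) + p_d * V(k+1, j-1)]
  V(2,-2) = exp(-r*dt) * [p_u*15.392904 + p_m*27.071633 + p_d*35.301494] = 26.764229
  V(2,-1) = exp(-r*dt) * [p_u*0.000000 + p_m*15.392904 + p_d*27.071633] = 15.257608
  V(2,+0) = exp(-r*dt) * [p_u*0.000000 + p_m*0.000000 + p_d*15.392904] = 2.873505
  V(2,+1) = exp(-r*dt) * [p_u*0.000000 + p_m*0.000000 + p_d*0.000000] = 0.000000
  V(2,+2) = exp(-r*dt) * [p_u*0.000000 + p_m*0.000000 + p_d*0.000000] = 0.000000
  V(1,-1) = exp(-r*dt) * [p_u*2.873505 + p_m*15.257608 + p_d*26.764229] = 15.526539
  V(1,+0) = exp(-r*dt) * [p_u*0.000000 + p_m*2.873505 + p_d*15.257608] = 4.753094
  V(1,+1) = exp(-r*dt) * [p_u*0.000000 + p_m*0.000000 + p_d*2.873505] = 0.536418
  V(0,+0) = exp(-r*dt) * [p_u*0.536418 + p_m*4.753094 + p_d*15.526539] = 6.126934


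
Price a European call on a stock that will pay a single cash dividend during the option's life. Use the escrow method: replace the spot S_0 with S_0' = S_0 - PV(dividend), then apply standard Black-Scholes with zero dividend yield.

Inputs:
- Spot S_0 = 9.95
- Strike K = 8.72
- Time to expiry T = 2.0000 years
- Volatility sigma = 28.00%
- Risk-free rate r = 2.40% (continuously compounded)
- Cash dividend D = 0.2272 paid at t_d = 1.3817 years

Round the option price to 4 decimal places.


PV(D) = D * exp(-r * t_d) = 0.2272 * 0.96738299 = 0.21978942
S_0' = S_0 - PV(D) = 9.9500 - 0.21978942 = 9.73021058
d1 = (ln(S_0'/K) + (r + sigma^2/2)*T) / (sigma*sqrt(T)) = 0.59603117
d2 = d1 - sigma*sqrt(T) = 0.20005137
exp(-rT) = 0.95313379
N(d1) = 0.72442280; N(d2) = 0.57927980
C = S_0' * N(d1) - K * exp(-rT) * N(d2) = 9.73021058 * 0.72442280 - 8.7200 * 0.95313379 * 0.57927980 = 2.2342

Answer: Price = 2.2342


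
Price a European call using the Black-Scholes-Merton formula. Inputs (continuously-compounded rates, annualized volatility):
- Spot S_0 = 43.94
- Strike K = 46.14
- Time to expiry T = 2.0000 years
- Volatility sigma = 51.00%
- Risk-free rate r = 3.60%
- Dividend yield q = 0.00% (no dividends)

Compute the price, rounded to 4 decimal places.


Answer: Price = 12.7415

Derivation:
d1 = (ln(S/K) + (r - q + 0.5*sigma^2) * T) / (sigma * sqrt(T)) = 0.39271437
d2 = d1 - sigma * sqrt(T) = -0.32853455
exp(-rT) = 0.93053090; exp(-qT) = 1.00000000
C = S_0 * exp(-qT) * N(d1) - K * exp(-rT) * N(d2)
N(d1) = 0.65273477; N(d2) = 0.37125376
C = 43.9400 * 1.00000000 * 0.65273477 - 46.1400 * 0.93053090 * 0.37125376 = 12.7415


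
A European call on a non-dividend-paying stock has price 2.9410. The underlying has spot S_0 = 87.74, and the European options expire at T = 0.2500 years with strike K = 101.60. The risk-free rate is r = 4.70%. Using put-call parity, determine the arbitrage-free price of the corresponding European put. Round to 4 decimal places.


Put-call parity: C - P = S_0 * exp(-qT) - K * exp(-rT).
S_0 * exp(-qT) = 87.7400 * 1.00000000 = 87.74000000
K * exp(-rT) = 101.6000 * 0.98831876 = 100.41318619
P = C - S*exp(-qT) + K*exp(-rT)
P = 2.9410 - 87.74000000 + 100.41318619 = 15.6142

Answer: Put price = 15.6142


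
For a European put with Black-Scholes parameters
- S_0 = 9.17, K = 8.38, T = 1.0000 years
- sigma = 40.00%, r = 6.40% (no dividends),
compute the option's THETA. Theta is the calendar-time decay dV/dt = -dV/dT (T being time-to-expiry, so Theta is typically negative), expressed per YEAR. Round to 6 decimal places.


d1 = 0.5852234294; d2 = 0.1852234294
phi(d1) = 0.3361553871; exp(-qT) = 1.0000000000; exp(-rT) = 0.9380049995
Theta = -S*exp(-qT)*phi(d1)*sigma/(2*sqrt(T)) + r*K*exp(-rT)*N(-d2) - q*S*exp(-qT)*N(-d1)
N(-d1) = 0.2791987465; N(-d2) = 0.4265268965; sqrt(T) = 1.0000000000
Term 1 = -9.1700 * 1.0000000000 * 0.3361553871 * 0.4000 / (2 * 1.0000000000) = -0.6165089799
Term 2 = 0.0640 * 8.3800 * 0.9380049995 * 0.4265268965 = 0.2145732447
Term 3 = 0 (no dividend yield, q = 0)
Theta = -0.6165089799 + (0.2145732447) + (0.0000000000) = -0.401936

Answer: Theta = -0.401936


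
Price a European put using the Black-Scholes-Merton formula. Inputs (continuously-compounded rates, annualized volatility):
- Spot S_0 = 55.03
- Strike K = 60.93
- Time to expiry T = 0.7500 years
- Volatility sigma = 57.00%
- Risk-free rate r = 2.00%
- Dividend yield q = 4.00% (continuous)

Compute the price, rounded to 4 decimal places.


Answer: Price = 14.6676

Derivation:
d1 = (ln(S/K) + (r - q + 0.5*sigma^2) * T) / (sigma * sqrt(T)) = 0.01010936
d2 = d1 - sigma * sqrt(T) = -0.48352512
exp(-rT) = 0.98511194; exp(-qT) = 0.97044553
P = K * exp(-rT) * N(-d2) - S_0 * exp(-qT) * N(-d1)
N(-d1) = 0.49596702; N(-d2) = 0.68563854
P = 60.9300 * 0.98511194 * 0.68563854 - 55.0300 * 0.97044553 * 0.49596702 = 14.6676


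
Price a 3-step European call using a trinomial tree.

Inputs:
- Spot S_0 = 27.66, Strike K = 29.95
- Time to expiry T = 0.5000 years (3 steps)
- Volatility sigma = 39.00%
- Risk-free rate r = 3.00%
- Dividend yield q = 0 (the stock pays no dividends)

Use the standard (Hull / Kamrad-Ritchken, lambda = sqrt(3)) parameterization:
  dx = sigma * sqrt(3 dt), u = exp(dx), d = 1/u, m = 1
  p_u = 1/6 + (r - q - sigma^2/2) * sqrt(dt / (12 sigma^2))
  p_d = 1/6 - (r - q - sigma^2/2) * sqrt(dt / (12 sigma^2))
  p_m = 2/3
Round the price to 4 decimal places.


Answer: Price = V(0,0) = 2.3311

Derivation:
dt = T/N = 0.166667; dx = sigma*sqrt(3*dt) = 0.275772
u = exp(dx) = 1.317547; d = 1/u = 0.758986
p_u = 0.152751, p_m = 0.666667, p_d = 0.180582
Discount per step: exp(-r*dt) = 0.995012
Stock lattice S(k, j) with j the centered position index:
  k=0: S(0,+0) = 27.6600
  k=1: S(1,-1) = 20.9936; S(1,+0) = 27.6600; S(1,+1) = 36.4433
  k=2: S(2,-2) = 15.9338; S(2,-1) = 20.9936; S(2,+0) = 27.6600; S(2,+1) = 36.4433; S(2,+2) = 48.0158
  k=3: S(3,-3) = 12.0936; S(3,-2) = 15.9338; S(3,-1) = 20.9936; S(3,+0) = 27.6600; S(3,+1) = 36.4433; S(3,+2) = 48.0158; S(3,+3) = 63.2631
Terminal payoffs V(N, j) = max(S_T - K, 0):
  V(3,-3) = 0.000000; V(3,-2) = 0.000000; V(3,-1) = 0.000000; V(3,+0) = 0.000000; V(3,+1) = 6.493349; V(3,+2) = 18.065824; V(3,+3) = 33.313102
Backward induction: V(k, j) = exp(-r*dt) * [p_u * V(k+1, j+1) + p_m * V(k+1, j) + p_d * V(k+1, j-1)]
  V(2,-2) = exp(-r*dt) * [p_u*0.000000 + p_m*0.000000 + p_d*0.000000] = 0.000000
  V(2,-1) = exp(-r*dt) * [p_u*0.000000 + p_m*0.000000 + p_d*0.000000] = 0.000000
  V(2,+0) = exp(-r*dt) * [p_u*6.493349 + p_m*0.000000 + p_d*0.000000] = 0.986920
  V(2,+1) = exp(-r*dt) * [p_u*18.065824 + p_m*6.493349 + p_d*0.000000] = 7.053121
  V(2,+2) = exp(-r*dt) * [p_u*33.313102 + p_m*18.065824 + p_d*6.493349] = 18.213784
  V(1,-1) = exp(-r*dt) * [p_u*0.986920 + p_m*0.000000 + p_d*0.000000] = 0.150001
  V(1,+0) = exp(-r*dt) * [p_u*7.053121 + p_m*0.986920 + p_d*0.000000] = 1.726664
  V(1,+1) = exp(-r*dt) * [p_u*18.213784 + p_m*7.053121 + p_d*0.986920] = 7.624261
  V(0,+0) = exp(-r*dt) * [p_u*7.624261 + p_m*1.726664 + p_d*0.150001] = 2.331127


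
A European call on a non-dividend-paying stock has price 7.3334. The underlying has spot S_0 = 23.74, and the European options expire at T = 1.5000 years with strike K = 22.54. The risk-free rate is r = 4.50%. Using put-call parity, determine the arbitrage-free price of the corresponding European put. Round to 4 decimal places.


Put-call parity: C - P = S_0 * exp(-qT) - K * exp(-rT).
S_0 * exp(-qT) = 23.7400 * 1.00000000 = 23.74000000
K * exp(-rT) = 22.5400 * 0.93472772 = 21.06876282
P = C - S*exp(-qT) + K*exp(-rT)
P = 7.3334 - 23.74000000 + 21.06876282 = 4.6622

Answer: Put price = 4.6622


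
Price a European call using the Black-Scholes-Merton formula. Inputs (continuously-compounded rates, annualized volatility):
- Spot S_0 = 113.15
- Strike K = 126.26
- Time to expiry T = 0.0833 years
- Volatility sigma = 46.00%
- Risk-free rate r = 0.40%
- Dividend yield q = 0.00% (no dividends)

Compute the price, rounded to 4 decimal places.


Answer: Price = 1.8280

Derivation:
d1 = (ln(S/K) + (r - q + 0.5*sigma^2) * T) / (sigma * sqrt(T)) = -0.75685095
d2 = d1 - sigma * sqrt(T) = -0.88961495
exp(-rT) = 0.99966686; exp(-qT) = 1.00000000
C = S_0 * exp(-qT) * N(d1) - K * exp(-rT) * N(d2)
N(d1) = 0.22456958; N(d2) = 0.18683634
C = 113.1500 * 1.00000000 * 0.22456958 - 126.2600 * 0.99966686 * 0.18683634 = 1.8280


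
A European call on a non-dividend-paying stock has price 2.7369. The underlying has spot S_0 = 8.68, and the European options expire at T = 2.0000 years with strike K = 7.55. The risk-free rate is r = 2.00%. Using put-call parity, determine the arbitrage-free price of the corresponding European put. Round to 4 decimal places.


Put-call parity: C - P = S_0 * exp(-qT) - K * exp(-rT).
S_0 * exp(-qT) = 8.6800 * 1.00000000 = 8.68000000
K * exp(-rT) = 7.5500 * 0.96078944 = 7.25396027
P = C - S*exp(-qT) + K*exp(-rT)
P = 2.7369 - 8.68000000 + 7.25396027 = 1.3109

Answer: Put price = 1.3109


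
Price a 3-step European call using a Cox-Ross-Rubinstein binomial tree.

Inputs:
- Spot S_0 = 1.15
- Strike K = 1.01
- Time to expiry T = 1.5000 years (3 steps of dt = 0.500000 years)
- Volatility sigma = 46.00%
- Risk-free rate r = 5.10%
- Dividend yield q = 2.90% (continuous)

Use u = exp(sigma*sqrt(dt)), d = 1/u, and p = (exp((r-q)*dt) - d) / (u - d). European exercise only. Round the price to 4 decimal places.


Answer: Price = V(0,0) = 0.3303

Derivation:
dt = T/N = 0.500000
u = exp(sigma*sqrt(dt)) = 1.384403; d = 1/u = 0.722333
p = (exp((r-q)*dt) - d) / (u - d) = 0.436098
Discount per step: exp(-r*dt) = 0.974822
Stock lattice S(k, i) with i counting down-moves:
  k=0: S(0,0) = 1.1500
  k=1: S(1,0) = 1.5921; S(1,1) = 0.8307
  k=2: S(2,0) = 2.2041; S(2,1) = 1.1500; S(2,2) = 0.6000
  k=3: S(3,0) = 3.0513; S(3,1) = 1.5921; S(3,2) = 0.8307; S(3,3) = 0.4334
Terminal payoffs V(N, i) = max(S_T - K, 0):
  V(3,0) = 2.041305; V(3,1) = 0.582064; V(3,2) = 0.000000; V(3,3) = 0.000000
Backward induction: V(k, i) = exp(-r*dt) * [p * V(k+1, i) + (1-p) * V(k+1, i+1)].
  V(2,0) = exp(-r*dt) * [p*2.041305 + (1-p)*0.582064] = 1.187759
  V(2,1) = exp(-r*dt) * [p*0.582064 + (1-p)*0.000000] = 0.247446
  V(2,2) = exp(-r*dt) * [p*0.000000 + (1-p)*0.000000] = 0.000000
  V(1,0) = exp(-r*dt) * [p*1.187759 + (1-p)*0.247446] = 0.640960
  V(1,1) = exp(-r*dt) * [p*0.247446 + (1-p)*0.000000] = 0.105194
  V(0,0) = exp(-r*dt) * [p*0.640960 + (1-p)*0.105194] = 0.330310


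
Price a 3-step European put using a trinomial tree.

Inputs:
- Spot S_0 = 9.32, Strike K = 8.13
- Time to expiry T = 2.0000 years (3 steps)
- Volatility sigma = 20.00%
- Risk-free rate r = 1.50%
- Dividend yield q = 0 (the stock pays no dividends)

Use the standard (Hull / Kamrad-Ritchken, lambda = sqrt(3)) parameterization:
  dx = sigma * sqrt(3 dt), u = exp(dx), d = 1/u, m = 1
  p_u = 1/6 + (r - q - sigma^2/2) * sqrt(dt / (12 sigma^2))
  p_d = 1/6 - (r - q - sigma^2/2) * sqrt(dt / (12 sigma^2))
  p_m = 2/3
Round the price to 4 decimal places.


Answer: Price = V(0,0) = 0.4470

Derivation:
dt = T/N = 0.666667; dx = sigma*sqrt(3*dt) = 0.282843
u = exp(dx) = 1.326896; d = 1/u = 0.753638
p_u = 0.160774, p_m = 0.666667, p_d = 0.172559
Discount per step: exp(-r*dt) = 0.990050
Stock lattice S(k, j) with j the centered position index:
  k=0: S(0,+0) = 9.3200
  k=1: S(1,-1) = 7.0239; S(1,+0) = 9.3200; S(1,+1) = 12.3667
  k=2: S(2,-2) = 5.2935; S(2,-1) = 7.0239; S(2,+0) = 9.3200; S(2,+1) = 12.3667; S(2,+2) = 16.4093
  k=3: S(3,-3) = 3.9894; S(3,-2) = 5.2935; S(3,-1) = 7.0239; S(3,+0) = 9.3200; S(3,+1) = 12.3667; S(3,+2) = 16.4093; S(3,+3) = 21.7734
Terminal payoffs V(N, j) = max(K - S_T, 0):
  V(3,-3) = 4.140625; V(3,-2) = 2.836513; V(3,-1) = 1.106091; V(3,+0) = 0.000000; V(3,+1) = 0.000000; V(3,+2) = 0.000000; V(3,+3) = 0.000000
Backward induction: V(k, j) = exp(-r*dt) * [p_u * V(k+1, j+1) + p_m * V(k+1, j) + p_d * V(k+1, j-1)]
  V(2,-2) = exp(-r*dt) * [p_u*1.106091 + p_m*2.836513 + p_d*4.140625] = 2.755648
  V(2,-1) = exp(-r*dt) * [p_u*0.000000 + p_m*1.106091 + p_d*2.836513] = 1.214653
  V(2,+0) = exp(-r*dt) * [p_u*0.000000 + p_m*0.000000 + p_d*1.106091] = 0.188967
  V(2,+1) = exp(-r*dt) * [p_u*0.000000 + p_m*0.000000 + p_d*0.000000] = 0.000000
  V(2,+2) = exp(-r*dt) * [p_u*0.000000 + p_m*0.000000 + p_d*0.000000] = 0.000000
  V(1,-1) = exp(-r*dt) * [p_u*0.188967 + p_m*1.214653 + p_d*2.755648] = 1.302571
  V(1,+0) = exp(-r*dt) * [p_u*0.000000 + p_m*0.188967 + p_d*1.214653] = 0.332239
  V(1,+1) = exp(-r*dt) * [p_u*0.000000 + p_m*0.000000 + p_d*0.188967] = 0.032284
  V(0,+0) = exp(-r*dt) * [p_u*0.032284 + p_m*0.332239 + p_d*1.302571] = 0.446961


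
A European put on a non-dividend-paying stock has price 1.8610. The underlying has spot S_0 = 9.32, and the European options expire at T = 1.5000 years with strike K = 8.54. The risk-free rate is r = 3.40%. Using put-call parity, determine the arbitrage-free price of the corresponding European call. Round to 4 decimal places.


Answer: Call price = 3.0656

Derivation:
Put-call parity: C - P = S_0 * exp(-qT) - K * exp(-rT).
S_0 * exp(-qT) = 9.3200 * 1.00000000 = 9.32000000
K * exp(-rT) = 8.5400 * 0.95027867 = 8.11537985
C = P + S*exp(-qT) - K*exp(-rT)
C = 1.8610 + 9.32000000 - 8.11537985 = 3.0656


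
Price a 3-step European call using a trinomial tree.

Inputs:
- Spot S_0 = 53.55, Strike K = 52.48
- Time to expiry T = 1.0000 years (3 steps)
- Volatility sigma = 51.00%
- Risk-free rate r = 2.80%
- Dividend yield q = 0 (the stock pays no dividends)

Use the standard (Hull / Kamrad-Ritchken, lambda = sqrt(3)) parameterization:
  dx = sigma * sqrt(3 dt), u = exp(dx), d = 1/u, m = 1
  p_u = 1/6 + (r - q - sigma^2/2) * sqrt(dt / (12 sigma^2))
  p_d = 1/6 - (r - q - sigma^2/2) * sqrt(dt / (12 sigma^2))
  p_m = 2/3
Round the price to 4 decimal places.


dt = T/N = 0.333333; dx = sigma*sqrt(3*dt) = 0.510000
u = exp(dx) = 1.665291; d = 1/u = 0.600496
p_u = 0.133317, p_m = 0.666667, p_d = 0.200016
Discount per step: exp(-r*dt) = 0.990710
Stock lattice S(k, j) with j the centered position index:
  k=0: S(0,+0) = 53.5500
  k=1: S(1,-1) = 32.1565; S(1,+0) = 53.5500; S(1,+1) = 89.1763
  k=2: S(2,-2) = 19.3099; S(2,-1) = 32.1565; S(2,+0) = 53.5500; S(2,+1) = 89.1763; S(2,+2) = 148.5046
  k=3: S(3,-3) = 11.5955; S(3,-2) = 19.3099; S(3,-1) = 32.1565; S(3,+0) = 53.5500; S(3,+1) = 89.1763; S(3,+2) = 148.5046; S(3,+3) = 247.3034
Terminal payoffs V(N, j) = max(S_T - K, 0):
  V(3,-3) = 0.000000; V(3,-2) = 0.000000; V(3,-1) = 0.000000; V(3,+0) = 1.070000; V(3,+1) = 36.696343; V(3,+2) = 96.024580; V(3,+3) = 194.823369
Backward induction: V(k, j) = exp(-r*dt) * [p_u * V(k+1, j+1) + p_m * V(k+1, j) + p_d * V(k+1, j-1)]
  V(2,-2) = exp(-r*dt) * [p_u*0.000000 + p_m*0.000000 + p_d*0.000000] = 0.000000
  V(2,-1) = exp(-r*dt) * [p_u*1.070000 + p_m*0.000000 + p_d*0.000000] = 0.141324
  V(2,+0) = exp(-r*dt) * [p_u*36.696343 + p_m*1.070000 + p_d*0.000000] = 5.553504
  V(2,+1) = exp(-r*dt) * [p_u*96.024580 + p_m*36.696343 + p_d*1.070000] = 37.131769
  V(2,+2) = exp(-r*dt) * [p_u*194.823369 + p_m*96.024580 + p_d*36.696343] = 96.425338
  V(1,-1) = exp(-r*dt) * [p_u*5.553504 + p_m*0.141324 + p_d*0.000000] = 0.826839
  V(1,+0) = exp(-r*dt) * [p_u*37.131769 + p_m*5.553504 + p_d*0.141324] = 8.600254
  V(1,+1) = exp(-r*dt) * [p_u*96.425338 + p_m*37.131769 + p_d*5.553504] = 38.360731
  V(0,+0) = exp(-r*dt) * [p_u*38.360731 + p_m*8.600254 + p_d*0.826839] = 10.910711

Answer: Price = V(0,0) = 10.9107
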